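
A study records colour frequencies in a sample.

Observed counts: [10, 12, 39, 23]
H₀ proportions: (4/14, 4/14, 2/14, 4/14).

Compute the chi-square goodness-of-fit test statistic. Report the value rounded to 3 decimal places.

test statistic = 74.958

n = 84; E_i = n·p_i = [24.00, 24.00, 12.00, 24.00]
χ² = (10−24.00)²/24.00 + (12−24.00)²/24.00 + (39−12.00)²/12.00 + (23−24.00)²/24.00 = 74.9583
df = 3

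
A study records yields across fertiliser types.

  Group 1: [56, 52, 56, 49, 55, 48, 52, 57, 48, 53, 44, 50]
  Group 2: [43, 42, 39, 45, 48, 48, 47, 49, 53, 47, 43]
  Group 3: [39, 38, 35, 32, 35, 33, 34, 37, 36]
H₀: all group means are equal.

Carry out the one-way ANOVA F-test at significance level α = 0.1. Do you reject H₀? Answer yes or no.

reject H₀: yes

Group means [51.67, 45.82, 35.44], grand mean 45.094
SSB = Σnᵢ(x̄ᵢ−x̄)² = 1362.193; SSW = ΣΣ(x−x̄ᵢ)² = 368.525
MSB = 1362.193/2 = 681.0967; MSW = 368.525/29 = 12.7078
F = MSB/MSW = 53.5969
df = (2, 29)
p-value (upper-tail) = 0.00000
At α=0.1: p < α → reject H₀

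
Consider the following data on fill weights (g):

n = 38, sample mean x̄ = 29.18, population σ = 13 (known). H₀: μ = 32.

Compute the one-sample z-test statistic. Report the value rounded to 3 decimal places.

test statistic = -1.337

SE = σ/√n = 13/√38 = 2.1089
z = (x̄−μ₀)/SE = (29.18−32)/2.1089 = -1.3372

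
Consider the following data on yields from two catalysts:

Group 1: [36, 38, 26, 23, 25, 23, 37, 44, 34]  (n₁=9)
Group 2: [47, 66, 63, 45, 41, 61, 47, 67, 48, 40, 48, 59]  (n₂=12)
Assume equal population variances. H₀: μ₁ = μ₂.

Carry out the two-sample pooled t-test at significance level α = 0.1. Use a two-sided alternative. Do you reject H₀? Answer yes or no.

reject H₀: yes

x̄₁=31.778, s₁=7.678, n₁=9
x̄₂=52.667, s₂=9.829, n₂=12
s_p² = [8·7.678² + 11·9.829²]/19 = 80.7485
SE = √(s_p²·(1/9+1/12)) = 3.9625
t = (31.778−52.667)/3.9625 = -5.2717
df = 19
p-value (two-sided) = 0.00004
At α=0.1: p < α → reject H₀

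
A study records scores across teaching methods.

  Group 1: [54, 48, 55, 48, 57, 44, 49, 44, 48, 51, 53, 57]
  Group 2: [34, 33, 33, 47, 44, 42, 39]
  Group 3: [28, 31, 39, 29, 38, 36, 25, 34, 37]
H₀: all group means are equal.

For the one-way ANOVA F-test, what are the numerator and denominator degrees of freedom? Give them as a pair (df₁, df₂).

k = 3 groups, N = 28 total
df = (k−1, N−k) = (3−1, 28−3) = (2, 25)

degrees of freedom = [2, 25]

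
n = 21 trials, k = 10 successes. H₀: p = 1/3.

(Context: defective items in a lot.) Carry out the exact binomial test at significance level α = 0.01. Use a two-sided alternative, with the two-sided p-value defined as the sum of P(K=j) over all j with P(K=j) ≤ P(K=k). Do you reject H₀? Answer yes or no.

reject H₀: no

Exact binomial: n=21, k=10, p₀=1/3=0.3333
P(X=j) = C(n,j)·p₀^j·(1−p₀)^(n−j); p = Σ P(X=j) over j with P(X=j) ≤ P(X=10)
p-value (two-sided) = 0.17094
At α=0.01: p ≥ α → fail to reject H₀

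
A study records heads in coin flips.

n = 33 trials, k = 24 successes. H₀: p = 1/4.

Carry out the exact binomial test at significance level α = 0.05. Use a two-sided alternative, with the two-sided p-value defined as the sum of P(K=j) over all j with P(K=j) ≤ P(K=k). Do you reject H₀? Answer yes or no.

Exact binomial: n=33, k=24, p₀=1/4=0.2500
P(X=j) = C(n,j)·p₀^j·(1−p₀)^(n−j); p = Σ P(X=j) over j with P(X=j) ≤ P(X=24)
p-value (two-sided) = 0.00000
At α=0.05: p < α → reject H₀

reject H₀: yes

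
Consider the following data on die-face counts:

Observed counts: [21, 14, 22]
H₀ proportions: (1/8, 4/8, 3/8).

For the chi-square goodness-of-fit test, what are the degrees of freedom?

degrees of freedom = 2

df = k − 1 = 3 − 1 = 2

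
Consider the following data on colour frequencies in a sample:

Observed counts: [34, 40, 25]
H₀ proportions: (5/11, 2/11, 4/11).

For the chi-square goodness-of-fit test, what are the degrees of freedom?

degrees of freedom = 2

df = k − 1 = 3 − 1 = 2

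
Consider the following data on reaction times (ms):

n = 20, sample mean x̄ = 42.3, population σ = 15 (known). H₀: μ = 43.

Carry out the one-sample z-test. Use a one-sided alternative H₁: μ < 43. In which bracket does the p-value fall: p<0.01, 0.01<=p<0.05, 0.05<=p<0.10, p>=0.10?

p-value bracket: p>=0.10

SE = σ/√n = 15/√20 = 3.3541
z = (x̄−μ₀)/SE = (42.3−43)/3.3541 = -0.2087
p-value (one-sided, H₁ less) = 0.41734
→ bracket: p>=0.10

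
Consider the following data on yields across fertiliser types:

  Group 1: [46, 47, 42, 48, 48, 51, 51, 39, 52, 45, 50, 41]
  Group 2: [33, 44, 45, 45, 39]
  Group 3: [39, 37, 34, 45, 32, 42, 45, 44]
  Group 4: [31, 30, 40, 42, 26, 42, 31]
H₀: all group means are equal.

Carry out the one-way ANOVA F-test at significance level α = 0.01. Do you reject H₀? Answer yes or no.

reject H₀: yes

Group means [46.67, 41.20, 39.75, 34.57], grand mean 41.438
SSB = Σnᵢ(x̄ᵢ−x̄)² = 681.194; SSW = ΣΣ(x−x̄ᵢ)² = 744.681
MSB = 681.194/3 = 227.0647; MSW = 744.681/28 = 26.5957
F = MSB/MSW = 8.5376
df = (3, 28)
p-value (upper-tail) = 0.00035
At α=0.01: p < α → reject H₀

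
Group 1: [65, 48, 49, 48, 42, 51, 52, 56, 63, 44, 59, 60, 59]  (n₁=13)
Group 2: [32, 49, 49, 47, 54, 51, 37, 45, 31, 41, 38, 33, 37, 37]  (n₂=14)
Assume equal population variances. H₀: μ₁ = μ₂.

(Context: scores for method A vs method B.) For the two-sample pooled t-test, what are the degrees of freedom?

degrees of freedom = 25

df = n₁ + n₂ − 2 = 13 + 14 − 2 = 25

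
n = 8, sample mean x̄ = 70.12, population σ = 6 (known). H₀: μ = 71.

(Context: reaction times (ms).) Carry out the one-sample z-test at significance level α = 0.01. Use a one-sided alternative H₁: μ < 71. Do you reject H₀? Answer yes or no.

SE = σ/√n = 6/√8 = 2.1213
z = (x̄−μ₀)/SE = (70.12−71)/2.1213 = -0.4148
p-value (one-sided, H₁ less) = 0.33913
At α=0.01: p ≥ α → fail to reject H₀

reject H₀: no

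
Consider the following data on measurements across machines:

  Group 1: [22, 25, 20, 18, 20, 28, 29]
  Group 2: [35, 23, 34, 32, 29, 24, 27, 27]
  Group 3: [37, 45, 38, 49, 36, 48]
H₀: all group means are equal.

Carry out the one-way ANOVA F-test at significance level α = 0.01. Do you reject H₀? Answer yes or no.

reject H₀: yes

Group means [23.14, 28.88, 42.17], grand mean 30.762
SSB = Σnᵢ(x̄ᵢ−x̄)² = 1215.244; SSW = ΣΣ(x−x̄ᵢ)² = 418.565
MSB = 1215.244/2 = 607.6220; MSW = 418.565/18 = 23.2536
F = MSB/MSW = 26.1302
df = (2, 18)
p-value (upper-tail) = 0.00000
At α=0.01: p < α → reject H₀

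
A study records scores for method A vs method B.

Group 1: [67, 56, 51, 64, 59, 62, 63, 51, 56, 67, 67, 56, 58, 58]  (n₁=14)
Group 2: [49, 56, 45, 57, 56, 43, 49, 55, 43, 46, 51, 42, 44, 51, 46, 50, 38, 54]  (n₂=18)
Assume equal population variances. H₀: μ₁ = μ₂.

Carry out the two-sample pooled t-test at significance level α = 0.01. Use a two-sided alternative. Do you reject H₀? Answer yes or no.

reject H₀: yes

x̄₁=59.643, s₁=5.500, n₁=14
x̄₂=48.611, s₂=5.585, n₂=18
s_p² = [13·5.500² + 17·5.585²]/30 = 30.7831
SE = √(s_p²·(1/14+1/18)) = 1.9771
t = (59.643−48.611)/1.9771 = 5.5797
df = 30
p-value (two-sided) = 0.00000
At α=0.01: p < α → reject H₀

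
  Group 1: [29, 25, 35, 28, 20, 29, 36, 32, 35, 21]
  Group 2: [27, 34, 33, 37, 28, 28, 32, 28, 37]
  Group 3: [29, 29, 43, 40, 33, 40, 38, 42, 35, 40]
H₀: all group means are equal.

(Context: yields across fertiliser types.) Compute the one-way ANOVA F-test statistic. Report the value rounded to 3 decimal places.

test statistic = 6.432

Group means [29.00, 31.56, 36.90], grand mean 32.517
SSB = Σnᵢ(x̄ᵢ−x̄)² = 324.119; SSW = ΣΣ(x−x̄ᵢ)² = 655.122
MSB = 324.119/2 = 162.0596; MSW = 655.122/26 = 25.1970
F = MSB/MSW = 6.4317
df = (2, 26)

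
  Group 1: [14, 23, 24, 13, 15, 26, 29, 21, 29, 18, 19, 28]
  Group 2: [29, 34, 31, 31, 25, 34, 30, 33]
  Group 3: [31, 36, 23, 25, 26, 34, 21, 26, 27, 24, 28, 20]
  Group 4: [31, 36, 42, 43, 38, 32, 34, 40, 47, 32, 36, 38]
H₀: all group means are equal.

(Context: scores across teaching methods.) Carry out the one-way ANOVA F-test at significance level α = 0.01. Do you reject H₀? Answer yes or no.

Group means [21.58, 30.88, 26.75, 37.42], grand mean 29.000
SSB = Σnᵢ(x̄ᵢ−x̄)² = 1599.042; SSW = ΣΣ(x−x̄ᵢ)² = 964.958
MSB = 1599.042/3 = 533.0139; MSW = 964.958/40 = 24.1240
F = MSB/MSW = 22.0948
df = (3, 40)
p-value (upper-tail) = 0.00000
At α=0.01: p < α → reject H₀

reject H₀: yes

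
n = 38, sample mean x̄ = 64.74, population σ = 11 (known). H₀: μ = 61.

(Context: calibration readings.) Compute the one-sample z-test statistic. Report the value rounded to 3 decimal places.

SE = σ/√n = 11/√38 = 1.7844
z = (x̄−μ₀)/SE = (64.74−61)/1.7844 = 2.0959

test statistic = 2.096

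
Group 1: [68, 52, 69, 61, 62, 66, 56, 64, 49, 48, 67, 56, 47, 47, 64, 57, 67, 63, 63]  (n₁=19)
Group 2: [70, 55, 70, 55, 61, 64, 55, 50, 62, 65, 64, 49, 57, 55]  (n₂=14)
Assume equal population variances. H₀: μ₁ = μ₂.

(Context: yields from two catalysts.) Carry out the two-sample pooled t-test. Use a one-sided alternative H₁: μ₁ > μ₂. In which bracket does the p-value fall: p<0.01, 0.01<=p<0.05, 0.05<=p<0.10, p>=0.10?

x̄₁=59.263, s₁=7.571, n₁=19
x̄₂=59.429, s₂=6.722, n₂=14
s_p² = [18·7.571² + 13·6.722²]/31 = 52.2294
SE = √(s_p²·(1/19+1/14)) = 2.5455
t = (59.263−59.429)/2.5455 = -0.0650
df = 31
p-value (one-sided, H₁ greater) = 0.52570
→ bracket: p>=0.10

p-value bracket: p>=0.10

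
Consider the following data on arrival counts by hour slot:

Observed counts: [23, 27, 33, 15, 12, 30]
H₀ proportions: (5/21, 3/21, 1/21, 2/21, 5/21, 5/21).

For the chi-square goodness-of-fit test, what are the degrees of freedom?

df = k − 1 = 6 − 1 = 5

degrees of freedom = 5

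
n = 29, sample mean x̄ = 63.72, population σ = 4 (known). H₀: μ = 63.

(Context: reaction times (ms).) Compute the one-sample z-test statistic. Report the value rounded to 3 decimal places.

SE = σ/√n = 4/√29 = 0.7428
z = (x̄−μ₀)/SE = (63.72−63)/0.7428 = 0.9693

test statistic = 0.969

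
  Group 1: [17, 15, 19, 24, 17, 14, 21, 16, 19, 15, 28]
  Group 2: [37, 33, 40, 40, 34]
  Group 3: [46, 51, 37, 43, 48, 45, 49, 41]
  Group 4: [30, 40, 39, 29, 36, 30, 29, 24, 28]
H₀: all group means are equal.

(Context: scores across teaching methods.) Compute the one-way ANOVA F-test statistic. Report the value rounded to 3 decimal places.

Group means [18.64, 36.80, 45.00, 31.67], grand mean 31.333
SSB = Σnᵢ(x̄ᵢ−x̄)² = 3417.988; SSW = ΣΣ(x−x̄ᵢ)² = 605.345
MSB = 3417.988/3 = 1139.3293; MSW = 605.345/29 = 20.8740
F = MSB/MSW = 54.5813
df = (3, 29)

test statistic = 54.581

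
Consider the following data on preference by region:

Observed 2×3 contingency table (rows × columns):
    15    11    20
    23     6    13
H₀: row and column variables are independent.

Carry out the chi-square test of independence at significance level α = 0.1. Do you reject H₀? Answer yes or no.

reject H₀: no

Row totals [46, 42], col totals [38, 17, 33], n=88
χ² = (15−19.86)²/19.86 + (11−8.89)²/8.89 + (20−17.25)²/17.25 + (23−18.14)²/18.14 + (6−8.11)²/8.11 + (13−15.75)²/15.75 = 4.4671
df = 2
p-value (upper-tail) = 0.10715
At α=0.1: p ≥ α → fail to reject H₀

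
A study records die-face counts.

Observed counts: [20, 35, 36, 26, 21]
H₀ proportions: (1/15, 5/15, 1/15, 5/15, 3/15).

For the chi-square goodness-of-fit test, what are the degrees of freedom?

degrees of freedom = 4

df = k − 1 = 5 − 1 = 4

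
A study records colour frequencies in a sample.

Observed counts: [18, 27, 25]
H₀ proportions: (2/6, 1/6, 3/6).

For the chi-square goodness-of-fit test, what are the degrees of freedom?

degrees of freedom = 2

df = k − 1 = 3 − 1 = 2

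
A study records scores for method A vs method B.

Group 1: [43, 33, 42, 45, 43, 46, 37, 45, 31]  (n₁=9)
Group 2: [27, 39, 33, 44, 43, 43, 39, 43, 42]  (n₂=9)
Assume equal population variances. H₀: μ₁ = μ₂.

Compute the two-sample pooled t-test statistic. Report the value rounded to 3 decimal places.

test statistic = 0.503

x̄₁=40.556, s₁=5.525, n₁=9
x̄₂=39.222, s₂=5.718, n₂=9
s_p² = [8·5.525² + 8·5.718²]/16 = 31.6111
SE = √(s_p²·(1/9+1/9)) = 2.6504
t = (40.556−39.222)/2.6504 = 0.5031
df = 16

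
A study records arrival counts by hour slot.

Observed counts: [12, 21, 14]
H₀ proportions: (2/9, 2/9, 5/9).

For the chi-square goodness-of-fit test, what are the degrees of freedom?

degrees of freedom = 2

df = k − 1 = 3 − 1 = 2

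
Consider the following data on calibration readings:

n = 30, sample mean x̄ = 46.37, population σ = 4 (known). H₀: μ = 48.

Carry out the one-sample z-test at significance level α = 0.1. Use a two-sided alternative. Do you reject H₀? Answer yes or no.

SE = σ/√n = 4/√30 = 0.7303
z = (x̄−μ₀)/SE = (46.37−48)/0.7303 = -2.2320
p-value (two-sided) = 0.02562
At α=0.1: p < α → reject H₀

reject H₀: yes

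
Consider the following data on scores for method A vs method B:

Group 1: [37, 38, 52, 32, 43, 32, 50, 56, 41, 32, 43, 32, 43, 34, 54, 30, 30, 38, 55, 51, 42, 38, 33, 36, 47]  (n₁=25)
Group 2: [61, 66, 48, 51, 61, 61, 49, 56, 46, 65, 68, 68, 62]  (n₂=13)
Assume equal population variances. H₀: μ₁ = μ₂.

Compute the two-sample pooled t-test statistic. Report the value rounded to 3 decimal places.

x̄₁=40.760, s₁=8.383, n₁=25
x̄₂=58.615, s₂=7.795, n₂=13
s_p² = [24·8.383² + 12·7.795²]/36 = 67.1010
SE = √(s_p²·(1/25+1/13)) = 2.8010
t = (40.760−58.615)/2.8010 = -6.3746
df = 36

test statistic = -6.375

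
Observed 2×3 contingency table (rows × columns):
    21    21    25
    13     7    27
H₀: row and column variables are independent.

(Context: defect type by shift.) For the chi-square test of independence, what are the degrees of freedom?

df = (r−1)(c−1) = (2−1)·(3−1) = 2

degrees of freedom = 2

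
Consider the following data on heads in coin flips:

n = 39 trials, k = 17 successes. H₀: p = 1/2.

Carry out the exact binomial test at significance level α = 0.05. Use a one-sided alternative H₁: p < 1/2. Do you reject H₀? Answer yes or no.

Exact binomial: n=39, k=17, p₀=1/2=0.5000
P(X≤17) from Σ C(n,i)·p₀^i·(1−p₀)^(n−i)
p-value (one-sided, H₁ less) = 0.26120
At α=0.05: p ≥ α → fail to reject H₀

reject H₀: no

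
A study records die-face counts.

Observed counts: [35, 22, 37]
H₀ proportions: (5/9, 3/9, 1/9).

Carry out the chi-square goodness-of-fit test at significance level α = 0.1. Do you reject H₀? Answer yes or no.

reject H₀: yes

n = 94; E_i = n·p_i = [52.22, 31.33, 10.44]
χ² = (35−52.22)²/52.22 + (22−31.33)²/31.33 + (37−10.44)²/10.44 = 75.9787
df = 2
p-value (upper-tail) = 0.00000
At α=0.1: p < α → reject H₀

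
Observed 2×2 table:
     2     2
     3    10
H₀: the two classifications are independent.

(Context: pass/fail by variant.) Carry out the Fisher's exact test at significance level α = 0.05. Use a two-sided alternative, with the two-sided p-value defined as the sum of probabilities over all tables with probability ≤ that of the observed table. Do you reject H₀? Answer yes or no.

reject H₀: no

Margins: r₁=4, r₂=13, c₁=5, c₂=12, n=17
p_obs = C(4,2)·C(13,3)/C(17,5); sum pmf over tables with pmf ≤ p_obs
p-value (two-sided) = 0.53782
At α=0.05: p ≥ α → fail to reject H₀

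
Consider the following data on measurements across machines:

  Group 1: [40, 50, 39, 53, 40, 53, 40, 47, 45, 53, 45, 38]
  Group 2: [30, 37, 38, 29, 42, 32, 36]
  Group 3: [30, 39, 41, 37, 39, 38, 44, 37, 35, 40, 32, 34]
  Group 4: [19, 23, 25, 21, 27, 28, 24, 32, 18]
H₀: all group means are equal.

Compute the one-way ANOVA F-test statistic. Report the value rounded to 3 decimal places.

test statistic = 33.025

Group means [45.25, 34.86, 37.17, 24.11], grand mean 36.250
SSB = Σnᵢ(x̄ᵢ−x̄)² = 2321.837; SSW = ΣΣ(x−x̄ᵢ)² = 843.663
MSB = 2321.837/3 = 773.9458; MSW = 843.663/36 = 23.4351
F = MSB/MSW = 33.0251
df = (3, 36)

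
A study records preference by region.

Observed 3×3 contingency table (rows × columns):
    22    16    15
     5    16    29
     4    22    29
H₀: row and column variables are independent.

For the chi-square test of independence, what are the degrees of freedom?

degrees of freedom = 4

df = (r−1)(c−1) = (3−1)·(3−1) = 4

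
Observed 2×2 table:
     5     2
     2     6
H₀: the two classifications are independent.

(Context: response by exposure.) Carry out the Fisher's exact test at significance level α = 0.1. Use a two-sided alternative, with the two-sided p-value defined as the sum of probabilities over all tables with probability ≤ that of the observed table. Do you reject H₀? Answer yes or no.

reject H₀: no

Margins: r₁=7, r₂=8, c₁=7, c₂=8, n=15
p_obs = C(7,5)·C(8,2)/C(15,7); sum pmf over tables with pmf ≤ p_obs
p-value (two-sided) = 0.13193
At α=0.1: p ≥ α → fail to reject H₀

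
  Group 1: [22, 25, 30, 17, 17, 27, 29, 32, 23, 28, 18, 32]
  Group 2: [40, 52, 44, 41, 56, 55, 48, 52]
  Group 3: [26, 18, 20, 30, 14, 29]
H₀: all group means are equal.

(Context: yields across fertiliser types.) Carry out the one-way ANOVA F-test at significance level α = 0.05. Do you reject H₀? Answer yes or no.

reject H₀: yes

Group means [25.00, 48.50, 22.83], grand mean 31.731
SSB = Σnᵢ(x̄ᵢ−x̄)² = 3268.282; SSW = ΣΣ(x−x̄ᵢ)² = 822.833
MSB = 3268.282/2 = 1634.1410; MSW = 822.833/23 = 35.7754
F = MSB/MSW = 45.6778
df = (2, 23)
p-value (upper-tail) = 0.00000
At α=0.05: p < α → reject H₀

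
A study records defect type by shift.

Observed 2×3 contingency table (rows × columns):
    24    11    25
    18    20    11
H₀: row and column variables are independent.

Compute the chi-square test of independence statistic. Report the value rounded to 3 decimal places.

test statistic = 7.885

Row totals [60, 49], col totals [42, 31, 36], n=109
χ² = (24−23.12)²/23.12 + (11−17.06)²/17.06 + (25−19.82)²/19.82 + (18−18.88)²/18.88 + (20−13.94)²/13.94 + (11−16.18)²/16.18 = 7.8847
df = 2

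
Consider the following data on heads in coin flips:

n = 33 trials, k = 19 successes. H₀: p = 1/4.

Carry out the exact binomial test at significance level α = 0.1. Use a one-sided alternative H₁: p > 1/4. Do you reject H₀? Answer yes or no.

Exact binomial: n=33, k=19, p₀=1/4=0.2500
P(X≥19) from Σ C(n,i)·p₀^i·(1−p₀)^(n−i)
p-value (one-sided, H₁ greater) = 0.00007
At α=0.1: p < α → reject H₀

reject H₀: yes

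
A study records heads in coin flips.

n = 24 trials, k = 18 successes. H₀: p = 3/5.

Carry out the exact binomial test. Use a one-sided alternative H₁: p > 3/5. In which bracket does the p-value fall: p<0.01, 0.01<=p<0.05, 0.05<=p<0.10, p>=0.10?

Exact binomial: n=24, k=18, p₀=3/5=0.6000
P(X≥18) from Σ C(n,i)·p₀^i·(1−p₀)^(n−i)
p-value (one-sided, H₁ greater) = 0.09596
→ bracket: 0.05<=p<0.10

p-value bracket: 0.05<=p<0.10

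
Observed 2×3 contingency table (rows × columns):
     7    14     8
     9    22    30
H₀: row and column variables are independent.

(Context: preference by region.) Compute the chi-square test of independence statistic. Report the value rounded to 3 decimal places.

test statistic = 3.877

Row totals [29, 61], col totals [16, 36, 38], n=90
χ² = (7−5.16)²/5.16 + (14−11.60)²/11.60 + (8−12.24)²/12.24 + (9−10.84)²/10.84 + (22−24.40)²/24.40 + (30−25.76)²/25.76 = 3.8770
df = 2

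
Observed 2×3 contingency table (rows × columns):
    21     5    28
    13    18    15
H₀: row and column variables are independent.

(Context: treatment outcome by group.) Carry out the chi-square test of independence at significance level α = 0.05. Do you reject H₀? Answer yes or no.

Row totals [54, 46], col totals [34, 23, 43], n=100
χ² = (21−18.36)²/18.36 + (5−12.42)²/12.42 + (28−23.22)²/23.22 + (13−15.64)²/15.64 + (18−10.58)²/10.58 + (15−19.78)²/19.78 = 12.6011
df = 2
p-value (upper-tail) = 0.00184
At α=0.05: p < α → reject H₀

reject H₀: yes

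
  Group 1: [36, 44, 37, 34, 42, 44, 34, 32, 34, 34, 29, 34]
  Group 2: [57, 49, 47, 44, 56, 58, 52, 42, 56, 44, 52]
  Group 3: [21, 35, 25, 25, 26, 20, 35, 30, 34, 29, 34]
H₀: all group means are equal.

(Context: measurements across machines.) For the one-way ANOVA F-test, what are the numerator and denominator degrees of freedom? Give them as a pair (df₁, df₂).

degrees of freedom = [2, 31]

k = 3 groups, N = 34 total
df = (k−1, N−k) = (3−1, 34−3) = (2, 31)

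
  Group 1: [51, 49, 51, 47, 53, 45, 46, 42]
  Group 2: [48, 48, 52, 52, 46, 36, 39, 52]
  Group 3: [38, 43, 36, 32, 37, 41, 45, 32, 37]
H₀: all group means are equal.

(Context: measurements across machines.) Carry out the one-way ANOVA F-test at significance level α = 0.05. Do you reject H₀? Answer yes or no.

reject H₀: yes

Group means [48.00, 46.62, 37.89], grand mean 43.920
SSB = Σnᵢ(x̄ᵢ−x̄)² = 519.076; SSW = ΣΣ(x−x̄ᵢ)² = 516.764
MSB = 519.076/2 = 259.5381; MSW = 516.764/22 = 23.4893
F = MSB/MSW = 11.0492
df = (2, 22)
p-value (upper-tail) = 0.00048
At α=0.05: p < α → reject H₀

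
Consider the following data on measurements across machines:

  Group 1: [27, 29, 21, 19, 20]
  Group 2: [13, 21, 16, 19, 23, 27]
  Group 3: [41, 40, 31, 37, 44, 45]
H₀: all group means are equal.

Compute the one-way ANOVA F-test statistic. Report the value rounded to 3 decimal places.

test statistic = 27.660

Group means [23.20, 19.83, 39.67], grand mean 27.824
SSB = Σnᵢ(x̄ᵢ−x̄)² = 1331.504; SSW = ΣΣ(x−x̄ᵢ)² = 336.967
MSB = 1331.504/2 = 665.7520; MSW = 336.967/14 = 24.0690
F = MSB/MSW = 27.6601
df = (2, 14)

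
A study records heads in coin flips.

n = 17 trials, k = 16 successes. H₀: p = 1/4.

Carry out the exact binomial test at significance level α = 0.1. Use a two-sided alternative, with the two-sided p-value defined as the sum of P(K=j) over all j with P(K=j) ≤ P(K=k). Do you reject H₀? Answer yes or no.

reject H₀: yes

Exact binomial: n=17, k=16, p₀=1/4=0.2500
P(X=j) = C(n,j)·p₀^j·(1−p₀)^(n−j); p = Σ P(X=j) over j with P(X=j) ≤ P(X=16)
p-value (two-sided) = 0.00000
At α=0.1: p < α → reject H₀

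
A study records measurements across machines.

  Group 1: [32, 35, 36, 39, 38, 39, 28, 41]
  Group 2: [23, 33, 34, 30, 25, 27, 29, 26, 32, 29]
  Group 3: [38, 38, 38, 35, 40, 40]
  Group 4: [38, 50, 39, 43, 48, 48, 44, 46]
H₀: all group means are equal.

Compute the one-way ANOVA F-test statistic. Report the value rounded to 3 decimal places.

test statistic = 26.686

Group means [36.00, 28.80, 38.17, 44.50], grand mean 36.281
SSB = Σnᵢ(x̄ᵢ−x̄)² = 1122.035; SSW = ΣΣ(x−x̄ᵢ)² = 392.433
MSB = 1122.035/3 = 374.0118; MSW = 392.433/28 = 14.0155
F = MSB/MSW = 26.6856
df = (3, 28)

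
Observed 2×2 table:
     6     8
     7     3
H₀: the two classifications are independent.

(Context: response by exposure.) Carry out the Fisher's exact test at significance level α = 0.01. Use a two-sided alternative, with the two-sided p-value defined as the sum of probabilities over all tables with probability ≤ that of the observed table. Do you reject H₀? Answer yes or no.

Margins: r₁=14, r₂=10, c₁=13, c₂=11, n=24
p_obs = C(14,6)·C(10,7)/C(24,13); sum pmf over tables with pmf ≤ p_obs
p-value (two-sided) = 0.23967
At α=0.01: p ≥ α → fail to reject H₀

reject H₀: no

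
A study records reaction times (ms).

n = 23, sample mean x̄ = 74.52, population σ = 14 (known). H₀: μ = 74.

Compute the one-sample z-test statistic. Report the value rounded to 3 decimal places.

SE = σ/√n = 14/√23 = 2.9192
z = (x̄−μ₀)/SE = (74.52−74)/2.9192 = 0.1781

test statistic = 0.178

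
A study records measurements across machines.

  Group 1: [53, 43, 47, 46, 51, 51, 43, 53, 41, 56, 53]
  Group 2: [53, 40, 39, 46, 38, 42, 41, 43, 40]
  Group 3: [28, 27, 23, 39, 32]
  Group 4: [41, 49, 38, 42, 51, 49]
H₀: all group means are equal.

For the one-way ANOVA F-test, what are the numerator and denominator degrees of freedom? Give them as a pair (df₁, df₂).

degrees of freedom = [3, 27]

k = 4 groups, N = 31 total
df = (k−1, N−k) = (4−1, 31−4) = (3, 27)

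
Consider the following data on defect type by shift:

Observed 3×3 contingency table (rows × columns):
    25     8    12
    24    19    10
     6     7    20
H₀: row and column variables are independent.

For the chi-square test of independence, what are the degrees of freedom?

df = (r−1)(c−1) = (3−1)·(3−1) = 4

degrees of freedom = 4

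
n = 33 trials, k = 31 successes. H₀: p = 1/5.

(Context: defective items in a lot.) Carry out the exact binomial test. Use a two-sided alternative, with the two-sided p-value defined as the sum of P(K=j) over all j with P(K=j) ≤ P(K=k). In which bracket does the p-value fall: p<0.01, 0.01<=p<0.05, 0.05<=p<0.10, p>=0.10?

Exact binomial: n=33, k=31, p₀=1/5=0.2000
P(X=j) = C(n,j)·p₀^j·(1−p₀)^(n−j); p = Σ P(X=j) over j with P(X=j) ≤ P(X=31)
p-value (two-sided) = 0.00000
→ bracket: p<0.01

p-value bracket: p<0.01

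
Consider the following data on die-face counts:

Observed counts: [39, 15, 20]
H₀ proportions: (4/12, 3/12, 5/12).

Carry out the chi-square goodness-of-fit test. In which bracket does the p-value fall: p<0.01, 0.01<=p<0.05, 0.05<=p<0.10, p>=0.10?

n = 74; E_i = n·p_i = [24.67, 18.50, 30.83]
χ² = (39−24.67)²/24.67 + (15−18.50)²/18.50 + (20−30.83)²/30.83 = 12.7973
df = 2
p-value (upper-tail) = 0.00166
→ bracket: p<0.01

p-value bracket: p<0.01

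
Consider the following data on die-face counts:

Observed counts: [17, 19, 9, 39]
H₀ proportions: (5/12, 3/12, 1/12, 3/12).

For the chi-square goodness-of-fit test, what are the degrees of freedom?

df = k − 1 = 4 − 1 = 3

degrees of freedom = 3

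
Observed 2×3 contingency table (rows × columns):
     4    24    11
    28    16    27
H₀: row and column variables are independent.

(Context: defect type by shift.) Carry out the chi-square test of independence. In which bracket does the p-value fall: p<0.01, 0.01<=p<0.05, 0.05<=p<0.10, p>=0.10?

Row totals [39, 71], col totals [32, 40, 38], n=110
χ² = (4−11.35)²/11.35 + (24−14.18)²/14.18 + (11−13.47)²/13.47 + (28−20.65)²/20.65 + (16−25.82)²/25.82 + (27−24.53)²/24.53 = 18.6020
df = 2
p-value (upper-tail) = 0.00009
→ bracket: p<0.01

p-value bracket: p<0.01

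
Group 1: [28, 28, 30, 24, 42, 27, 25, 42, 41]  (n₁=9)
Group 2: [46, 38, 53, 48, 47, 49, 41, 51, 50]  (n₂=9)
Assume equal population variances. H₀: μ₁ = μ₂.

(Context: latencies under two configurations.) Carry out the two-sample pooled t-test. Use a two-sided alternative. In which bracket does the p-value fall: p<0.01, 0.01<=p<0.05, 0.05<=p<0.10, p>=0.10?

p-value bracket: p<0.01

x̄₁=31.889, s₁=7.541, n₁=9
x̄₂=47.000, s₂=4.796, n₂=9
s_p² = [8·7.541² + 8·4.796²]/16 = 39.9306
SE = √(s_p²·(1/9+1/9)) = 2.9788
t = (31.889−47.000)/2.9788 = -5.0728
df = 16
p-value (two-sided) = 0.00011
→ bracket: p<0.01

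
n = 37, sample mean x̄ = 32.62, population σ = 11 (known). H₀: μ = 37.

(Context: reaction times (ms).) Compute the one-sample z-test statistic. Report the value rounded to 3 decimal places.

SE = σ/√n = 11/√37 = 1.8084
z = (x̄−μ₀)/SE = (32.62−37)/1.8084 = -2.4220

test statistic = -2.422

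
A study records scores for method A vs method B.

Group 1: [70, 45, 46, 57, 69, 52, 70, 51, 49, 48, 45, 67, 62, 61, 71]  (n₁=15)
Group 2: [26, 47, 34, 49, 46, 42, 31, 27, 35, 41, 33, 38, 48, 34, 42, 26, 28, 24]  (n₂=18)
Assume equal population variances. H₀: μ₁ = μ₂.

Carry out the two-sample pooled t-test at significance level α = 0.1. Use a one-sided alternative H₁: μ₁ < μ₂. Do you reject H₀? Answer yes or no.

reject H₀: no

x̄₁=57.533, s₁=10.106, n₁=15
x̄₂=36.167, s₂=8.284, n₂=18
s_p² = [14·10.106² + 17·8.284²]/31 = 83.7495
SE = √(s_p²·(1/15+1/18)) = 3.1994
t = (57.533−36.167)/3.1994 = 6.6784
df = 31
p-value (one-sided, H₁ less) = 1.00000
At α=0.1: p ≥ α → fail to reject H₀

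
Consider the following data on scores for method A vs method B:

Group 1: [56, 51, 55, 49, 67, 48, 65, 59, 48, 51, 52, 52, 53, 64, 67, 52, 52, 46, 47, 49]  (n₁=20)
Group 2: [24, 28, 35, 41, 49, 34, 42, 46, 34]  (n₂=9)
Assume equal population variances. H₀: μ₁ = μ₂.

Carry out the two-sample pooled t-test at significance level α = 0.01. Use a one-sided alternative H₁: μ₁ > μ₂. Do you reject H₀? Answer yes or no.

x̄₁=54.150, s₁=6.722, n₁=20
x̄₂=37.000, s₂=8.201, n₂=9
s_p² = [19·6.722² + 8·8.201²]/27 = 51.7241
SE = √(s_p²·(1/20+1/9)) = 2.8867
t = (54.150−37.000)/2.8867 = 5.9409
df = 27
p-value (one-sided, H₁ greater) = 0.00000
At α=0.01: p < α → reject H₀

reject H₀: yes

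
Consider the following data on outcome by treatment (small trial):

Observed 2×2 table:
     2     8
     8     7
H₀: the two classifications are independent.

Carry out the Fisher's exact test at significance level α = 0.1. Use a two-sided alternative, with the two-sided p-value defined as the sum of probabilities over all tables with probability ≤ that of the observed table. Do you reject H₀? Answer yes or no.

Margins: r₁=10, r₂=15, c₁=10, c₂=15, n=25
p_obs = C(10,2)·C(15,8)/C(25,10); sum pmf over tables with pmf ≤ p_obs
p-value (two-sided) = 0.21071
At α=0.1: p ≥ α → fail to reject H₀

reject H₀: no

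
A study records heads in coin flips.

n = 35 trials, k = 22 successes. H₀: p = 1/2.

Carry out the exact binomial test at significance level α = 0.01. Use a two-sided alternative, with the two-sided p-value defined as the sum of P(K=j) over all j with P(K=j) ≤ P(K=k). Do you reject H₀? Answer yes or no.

Exact binomial: n=35, k=22, p₀=1/2=0.5000
P(X=j) = C(n,j)·p₀^j·(1−p₀)^(n−j); p = Σ P(X=j) over j with P(X=j) ≤ P(X=22)
p-value (two-sided) = 0.17547
At α=0.01: p ≥ α → fail to reject H₀

reject H₀: no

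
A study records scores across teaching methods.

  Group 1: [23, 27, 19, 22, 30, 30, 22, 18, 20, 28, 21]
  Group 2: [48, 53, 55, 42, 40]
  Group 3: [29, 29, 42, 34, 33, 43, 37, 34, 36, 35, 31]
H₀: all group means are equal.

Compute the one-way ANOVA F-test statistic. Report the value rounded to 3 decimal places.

test statistic = 43.024

Group means [23.64, 47.60, 34.82], grand mean 32.630
SSB = Σnᵢ(x̄ᵢ−x̄)² = 2062.914; SSW = ΣΣ(x−x̄ᵢ)² = 575.382
MSB = 2062.914/2 = 1031.4572; MSW = 575.382/24 = 23.9742
F = MSB/MSW = 43.0236
df = (2, 24)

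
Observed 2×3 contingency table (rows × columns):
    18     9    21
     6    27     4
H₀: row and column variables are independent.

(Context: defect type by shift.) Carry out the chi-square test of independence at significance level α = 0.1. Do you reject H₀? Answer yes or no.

Row totals [48, 37], col totals [24, 36, 25], n=85
χ² = (18−13.55)²/13.55 + (9−20.33)²/20.33 + (21−14.12)²/14.12 + (6−10.45)²/10.45 + (27−15.67)²/15.67 + (4−10.88)²/10.88 = 25.5646
df = 2
p-value (upper-tail) = 0.00000
At α=0.1: p < α → reject H₀

reject H₀: yes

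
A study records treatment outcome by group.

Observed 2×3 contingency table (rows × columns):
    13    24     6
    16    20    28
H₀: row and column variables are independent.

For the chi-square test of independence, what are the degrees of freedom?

degrees of freedom = 2

df = (r−1)(c−1) = (2−1)·(3−1) = 2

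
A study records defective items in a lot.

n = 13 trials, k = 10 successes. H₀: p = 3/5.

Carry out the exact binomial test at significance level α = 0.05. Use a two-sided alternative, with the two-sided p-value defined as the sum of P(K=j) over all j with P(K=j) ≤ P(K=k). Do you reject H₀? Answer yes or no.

Exact binomial: n=13, k=10, p₀=3/5=0.6000
P(X=j) = C(n,j)·p₀^j·(1−p₀)^(n−j); p = Σ P(X=j) over j with P(X=j) ≤ P(X=10)
p-value (two-sided) = 0.26625
At α=0.05: p ≥ α → fail to reject H₀

reject H₀: no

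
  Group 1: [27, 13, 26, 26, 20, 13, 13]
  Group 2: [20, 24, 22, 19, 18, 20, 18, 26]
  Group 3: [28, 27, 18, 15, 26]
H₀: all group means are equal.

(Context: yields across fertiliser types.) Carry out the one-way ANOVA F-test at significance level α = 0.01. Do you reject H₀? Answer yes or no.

Group means [19.71, 20.88, 22.80], grand mean 20.950
SSB = Σnᵢ(x̄ᵢ−x̄)² = 27.846; SSW = ΣΣ(x−x̄ᵢ)² = 465.104
MSB = 27.846/2 = 13.9232; MSW = 465.104/17 = 27.3590
F = MSB/MSW = 0.5089
df = (2, 17)
p-value (upper-tail) = 0.61003
At α=0.01: p ≥ α → fail to reject H₀

reject H₀: no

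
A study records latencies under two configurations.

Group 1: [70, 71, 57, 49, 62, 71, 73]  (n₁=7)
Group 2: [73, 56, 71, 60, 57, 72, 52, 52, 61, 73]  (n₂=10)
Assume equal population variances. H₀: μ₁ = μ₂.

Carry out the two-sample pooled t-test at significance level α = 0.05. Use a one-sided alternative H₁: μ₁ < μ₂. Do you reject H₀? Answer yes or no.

reject H₀: no

x̄₁=64.714, s₁=9.032, n₁=7
x̄₂=62.700, s₂=8.718, n₂=10
s_p² = [6·9.032² + 9·8.718²]/15 = 78.2352
SE = √(s_p²·(1/7+1/10)) = 4.3589
t = (64.714−62.700)/4.3589 = 0.4621
df = 15
p-value (one-sided, H₁ less) = 0.67468
At α=0.05: p ≥ α → fail to reject H₀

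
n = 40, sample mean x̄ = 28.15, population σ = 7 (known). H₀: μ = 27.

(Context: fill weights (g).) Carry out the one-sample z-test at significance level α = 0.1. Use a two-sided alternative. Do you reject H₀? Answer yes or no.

SE = σ/√n = 7/√40 = 1.1068
z = (x̄−μ₀)/SE = (28.15−27)/1.1068 = 1.0390
p-value (two-sided) = 0.29879
At α=0.1: p ≥ α → fail to reject H₀

reject H₀: no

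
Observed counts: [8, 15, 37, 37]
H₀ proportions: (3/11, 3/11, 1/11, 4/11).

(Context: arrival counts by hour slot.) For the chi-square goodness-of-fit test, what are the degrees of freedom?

df = k − 1 = 4 − 1 = 3

degrees of freedom = 3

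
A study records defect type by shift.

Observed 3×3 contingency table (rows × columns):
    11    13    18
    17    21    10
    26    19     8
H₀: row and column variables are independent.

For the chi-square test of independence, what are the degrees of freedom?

df = (r−1)(c−1) = (3−1)·(3−1) = 4

degrees of freedom = 4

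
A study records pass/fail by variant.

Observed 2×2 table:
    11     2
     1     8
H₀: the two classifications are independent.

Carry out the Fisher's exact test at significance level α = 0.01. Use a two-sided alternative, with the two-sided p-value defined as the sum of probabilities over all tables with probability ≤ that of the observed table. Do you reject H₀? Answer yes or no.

Margins: r₁=13, r₂=9, c₁=12, c₂=10, n=22
p_obs = C(13,11)·C(9,1)/C(22,12); sum pmf over tables with pmf ≤ p_obs
p-value (two-sided) = 0.00155
At α=0.01: p < α → reject H₀

reject H₀: yes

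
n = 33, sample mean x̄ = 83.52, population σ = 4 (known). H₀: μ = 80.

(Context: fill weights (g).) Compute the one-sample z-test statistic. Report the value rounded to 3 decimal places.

SE = σ/√n = 4/√33 = 0.6963
z = (x̄−μ₀)/SE = (83.52−80)/0.6963 = 5.0552

test statistic = 5.055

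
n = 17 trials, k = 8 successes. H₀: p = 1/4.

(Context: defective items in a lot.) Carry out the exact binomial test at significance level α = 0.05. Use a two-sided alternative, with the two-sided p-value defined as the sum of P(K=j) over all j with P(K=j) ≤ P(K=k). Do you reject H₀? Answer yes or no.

Exact binomial: n=17, k=8, p₀=1/4=0.2500
P(X=j) = C(n,j)·p₀^j·(1−p₀)^(n−j); p = Σ P(X=j) over j with P(X=j) ≤ P(X=8)
p-value (two-sided) = 0.04775
At α=0.05: p < α → reject H₀

reject H₀: yes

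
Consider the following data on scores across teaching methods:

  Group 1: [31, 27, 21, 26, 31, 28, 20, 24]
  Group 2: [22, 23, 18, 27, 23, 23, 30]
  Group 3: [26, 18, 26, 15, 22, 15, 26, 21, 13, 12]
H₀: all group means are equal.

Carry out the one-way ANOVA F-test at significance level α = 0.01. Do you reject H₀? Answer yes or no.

Group means [26.00, 23.71, 19.40], grand mean 22.720
SSB = Σnᵢ(x̄ᵢ−x̄)² = 203.211; SSW = ΣΣ(x−x̄ᵢ)² = 483.829
MSB = 203.211/2 = 101.6057; MSW = 483.829/22 = 21.9922
F = MSB/MSW = 4.6201
df = (2, 22)
p-value (upper-tail) = 0.02113
At α=0.01: p ≥ α → fail to reject H₀

reject H₀: no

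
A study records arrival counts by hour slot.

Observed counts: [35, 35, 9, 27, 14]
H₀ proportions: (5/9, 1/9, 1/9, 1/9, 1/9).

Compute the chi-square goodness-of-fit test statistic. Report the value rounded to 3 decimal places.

n = 120; E_i = n·p_i = [66.67, 13.33, 13.33, 13.33, 13.33]
χ² = (35−66.67)²/66.67 + (35−13.33)²/13.33 + (9−13.33)²/13.33 + (27−13.33)²/13.33 + (14−13.33)²/13.33 = 65.7000
df = 4

test statistic = 65.700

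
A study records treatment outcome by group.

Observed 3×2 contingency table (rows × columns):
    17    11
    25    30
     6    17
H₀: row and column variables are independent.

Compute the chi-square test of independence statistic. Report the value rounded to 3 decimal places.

Row totals [28, 55, 23], col totals [48, 58], n=106
χ² = (17−12.68)²/12.68 + (11−15.32)²/15.32 + (25−24.91)²/24.91 + (30−30.09)²/30.09 + (6−10.42)²/10.42 + (17−12.58)²/12.58 = 6.1121
df = 2

test statistic = 6.112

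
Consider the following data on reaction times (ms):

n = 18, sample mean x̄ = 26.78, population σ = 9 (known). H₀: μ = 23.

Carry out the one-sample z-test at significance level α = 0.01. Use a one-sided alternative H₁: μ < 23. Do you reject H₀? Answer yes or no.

reject H₀: no

SE = σ/√n = 9/√18 = 2.1213
z = (x̄−μ₀)/SE = (26.78−23)/2.1213 = 1.7819
p-value (one-sided, H₁ less) = 0.96262
At α=0.01: p ≥ α → fail to reject H₀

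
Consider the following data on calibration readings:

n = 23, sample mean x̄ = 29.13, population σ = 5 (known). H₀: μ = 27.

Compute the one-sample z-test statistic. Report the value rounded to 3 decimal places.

SE = σ/√n = 5/√23 = 1.0426
z = (x̄−μ₀)/SE = (29.13−27)/1.0426 = 2.0430

test statistic = 2.043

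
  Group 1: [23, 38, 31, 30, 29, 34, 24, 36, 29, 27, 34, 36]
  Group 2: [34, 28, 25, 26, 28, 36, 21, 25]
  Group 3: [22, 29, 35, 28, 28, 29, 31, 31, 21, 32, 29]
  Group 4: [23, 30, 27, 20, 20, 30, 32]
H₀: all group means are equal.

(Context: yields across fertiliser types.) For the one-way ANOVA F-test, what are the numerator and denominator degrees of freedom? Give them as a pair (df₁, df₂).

k = 4 groups, N = 38 total
df = (k−1, N−k) = (4−1, 38−4) = (3, 34)

degrees of freedom = [3, 34]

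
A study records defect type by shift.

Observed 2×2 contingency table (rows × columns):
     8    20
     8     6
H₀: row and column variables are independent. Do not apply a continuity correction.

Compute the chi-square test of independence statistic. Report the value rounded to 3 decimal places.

test statistic = 3.231

Row totals [28, 14], col totals [16, 26], n=42
χ² = (8−10.67)²/10.67 + (20−17.33)²/17.33 + (8−5.33)²/5.33 + (6−8.67)²/8.67 = 3.2308
df = 1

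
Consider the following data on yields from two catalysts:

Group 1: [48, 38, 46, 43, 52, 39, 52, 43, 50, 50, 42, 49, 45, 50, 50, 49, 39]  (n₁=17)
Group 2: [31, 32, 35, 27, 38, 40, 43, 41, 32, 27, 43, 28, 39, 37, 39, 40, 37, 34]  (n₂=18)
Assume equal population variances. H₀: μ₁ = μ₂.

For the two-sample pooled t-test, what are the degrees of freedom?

degrees of freedom = 33

df = n₁ + n₂ − 2 = 17 + 18 − 2 = 33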